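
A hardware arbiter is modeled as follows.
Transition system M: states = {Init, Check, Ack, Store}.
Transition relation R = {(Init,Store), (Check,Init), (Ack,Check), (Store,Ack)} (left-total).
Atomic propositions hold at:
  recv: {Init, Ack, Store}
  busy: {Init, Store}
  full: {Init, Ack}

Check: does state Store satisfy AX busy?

Sat(AX busy) = {s : every successor in {Init, Store}} = {Init, Check}
Store ∉ Sat(AX busy) = {Init, Check}, so the formula does not hold at Store.

No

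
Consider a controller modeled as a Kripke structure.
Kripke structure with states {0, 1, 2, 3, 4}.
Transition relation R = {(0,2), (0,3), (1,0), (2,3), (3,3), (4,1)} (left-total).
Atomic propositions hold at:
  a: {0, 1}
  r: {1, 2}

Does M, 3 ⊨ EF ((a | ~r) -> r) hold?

No

Sat(~r) = {0, 3, 4}
Sat(a | ~r) = {0, 1, 3, 4}
Sat((a | ~r) -> r) = {1, 2}
EF ((a | ~r) -> r): least fixpoint, start Z0 = {1, 2}, add states with some successor in Z. Z1 = {0, 1, 2, 4}; fixed.
Sat(EF ((a | ~r) -> r)) = {0, 1, 2, 4}
3 ∉ Sat(EF ((a | ~r) -> r)) = {0, 1, 2, 4}, so the formula does not hold at 3.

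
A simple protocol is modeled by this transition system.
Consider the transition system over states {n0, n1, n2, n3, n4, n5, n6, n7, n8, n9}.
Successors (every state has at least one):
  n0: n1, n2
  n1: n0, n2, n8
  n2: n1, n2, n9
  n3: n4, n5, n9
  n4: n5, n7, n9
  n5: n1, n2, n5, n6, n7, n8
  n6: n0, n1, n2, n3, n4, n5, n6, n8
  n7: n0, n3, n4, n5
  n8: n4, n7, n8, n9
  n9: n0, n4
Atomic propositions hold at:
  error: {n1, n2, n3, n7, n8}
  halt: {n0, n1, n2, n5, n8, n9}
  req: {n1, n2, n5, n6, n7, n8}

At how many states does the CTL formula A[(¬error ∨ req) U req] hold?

7

Sat(¬error) = {n0, n4, n5, n6, n9}
Sat(¬error ∨ req) = {n0, n1, n2, n4, n5, n6, n7, n8, n9}
A[(¬error ∨ req) U req]: least fixpoint, start Z0 = Sat(req) = {n1, n2, n5, n6, n7, n8}, add states in Sat(¬error ∨ req) with every successor in Z. Z1 = {n0, n1, n2, n5, n6, n7, n8}; fixed.
Sat(A[(¬error ∨ req) U req]) = {n0, n1, n2, n5, n6, n7, n8}
|Sat(A[(¬error ∨ req) U req])| = |{n0, n1, n2, n5, n6, n7, n8}| = 7.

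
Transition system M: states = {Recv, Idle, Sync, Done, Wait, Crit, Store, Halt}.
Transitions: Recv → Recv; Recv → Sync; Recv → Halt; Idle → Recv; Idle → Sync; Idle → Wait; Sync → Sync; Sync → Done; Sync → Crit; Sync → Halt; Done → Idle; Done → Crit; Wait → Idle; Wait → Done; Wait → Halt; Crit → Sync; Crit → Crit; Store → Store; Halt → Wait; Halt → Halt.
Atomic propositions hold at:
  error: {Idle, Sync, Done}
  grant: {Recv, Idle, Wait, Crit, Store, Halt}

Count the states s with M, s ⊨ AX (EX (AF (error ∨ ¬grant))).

3

Sat(¬grant) = {Sync, Done}
Sat(error ∨ ¬grant) = {Idle, Sync, Done}
AF (error ∨ ¬grant): least fixpoint, start Z0 = {Idle, Sync, Done}, add states with every successor in Z. Already a fixed point.
Sat(AF (error ∨ ¬grant)) = {Idle, Sync, Done}
Sat(EX (AF (error ∨ ¬grant))) = {s : some successor in {Idle, Sync, Done}} = {Recv, Idle, Sync, Done, Wait, Crit}
Sat(AX (EX (AF (error ∨ ¬grant)))) = {s : every successor in {Recv, Idle, Sync, Done, Wait, Crit}} = {Idle, Done, Crit}
|Sat(AX (EX (AF (error ∨ ¬grant))))| = |{Idle, Done, Crit}| = 3.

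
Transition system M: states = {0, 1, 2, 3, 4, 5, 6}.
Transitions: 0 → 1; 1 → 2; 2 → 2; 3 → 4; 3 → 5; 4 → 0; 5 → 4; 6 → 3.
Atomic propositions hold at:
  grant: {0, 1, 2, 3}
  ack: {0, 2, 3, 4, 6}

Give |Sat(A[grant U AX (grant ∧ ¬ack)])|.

1

Sat(¬ack) = {1, 5}
Sat(grant ∧ ¬ack) = {1}
Sat(AX (grant ∧ ¬ack)) = {s : every successor in {1}} = {0}
A[grant U AX (grant ∧ ¬ack)]: least fixpoint, start Z0 = Sat(AX (grant ∧ ¬ack)) = {0}, add states in Sat(grant) with every successor in Z. Already a fixed point.
Sat(A[grant U AX (grant ∧ ¬ack)]) = {0}
|Sat(A[grant U AX (grant ∧ ¬ack)])| = |{0}| = 1.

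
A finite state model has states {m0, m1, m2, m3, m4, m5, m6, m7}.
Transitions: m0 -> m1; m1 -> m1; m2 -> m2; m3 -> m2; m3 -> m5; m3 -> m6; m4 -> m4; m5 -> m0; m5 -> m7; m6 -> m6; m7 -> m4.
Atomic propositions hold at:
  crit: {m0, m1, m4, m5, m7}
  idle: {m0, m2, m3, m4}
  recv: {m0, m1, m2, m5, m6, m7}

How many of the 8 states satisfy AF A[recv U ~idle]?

Sat(~idle) = {m1, m5, m6, m7}
A[recv U ~idle]: least fixpoint, start Z0 = Sat(~idle) = {m1, m5, m6, m7}, add states in Sat(recv) with every successor in Z. Z1 = {m0, m1, m5, m6, m7}; fixed.
Sat(A[recv U ~idle]) = {m0, m1, m5, m6, m7}
AF A[recv U ~idle]: least fixpoint, start Z0 = {m0, m1, m5, m6, m7}, add states with every successor in Z. Already a fixed point.
Sat(AF A[recv U ~idle]) = {m0, m1, m5, m6, m7}
|Sat(AF A[recv U ~idle])| = |{m0, m1, m5, m6, m7}| = 5.

5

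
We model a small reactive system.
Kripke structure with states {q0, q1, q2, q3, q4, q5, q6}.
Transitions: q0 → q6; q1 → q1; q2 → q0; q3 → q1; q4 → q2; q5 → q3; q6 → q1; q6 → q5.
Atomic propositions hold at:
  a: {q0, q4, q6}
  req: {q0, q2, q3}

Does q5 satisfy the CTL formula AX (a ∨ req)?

Yes

Sat(a ∨ req) = {q0, q2, q3, q4, q6}
Sat(AX (a ∨ req)) = {s : every successor in {q0, q2, q3, q4, q6}} = {q0, q2, q4, q5}
q5 ∈ Sat(AX (a ∨ req)) = {q0, q2, q4, q5}, so the formula holds at q5.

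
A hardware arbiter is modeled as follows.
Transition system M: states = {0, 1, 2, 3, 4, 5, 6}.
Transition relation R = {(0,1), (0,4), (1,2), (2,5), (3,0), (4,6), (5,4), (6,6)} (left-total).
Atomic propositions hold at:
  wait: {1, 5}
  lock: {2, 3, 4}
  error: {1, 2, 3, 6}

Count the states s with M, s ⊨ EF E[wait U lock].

E[wait U lock]: least fixpoint, start Z0 = Sat(lock) = {2, 3, 4}, add states in Sat(wait) with some successor in Z. Z1 = {1, 2, 3, 4, 5}; fixed.
Sat(E[wait U lock]) = {1, 2, 3, 4, 5}
EF E[wait U lock]: least fixpoint, start Z0 = {1, 2, 3, 4, 5}, add states with some successor in Z. Z1 = {0, 1, 2, 3, 4, 5}; fixed.
Sat(EF E[wait U lock]) = {0, 1, 2, 3, 4, 5}
|Sat(EF E[wait U lock])| = |{0, 1, 2, 3, 4, 5}| = 6.

6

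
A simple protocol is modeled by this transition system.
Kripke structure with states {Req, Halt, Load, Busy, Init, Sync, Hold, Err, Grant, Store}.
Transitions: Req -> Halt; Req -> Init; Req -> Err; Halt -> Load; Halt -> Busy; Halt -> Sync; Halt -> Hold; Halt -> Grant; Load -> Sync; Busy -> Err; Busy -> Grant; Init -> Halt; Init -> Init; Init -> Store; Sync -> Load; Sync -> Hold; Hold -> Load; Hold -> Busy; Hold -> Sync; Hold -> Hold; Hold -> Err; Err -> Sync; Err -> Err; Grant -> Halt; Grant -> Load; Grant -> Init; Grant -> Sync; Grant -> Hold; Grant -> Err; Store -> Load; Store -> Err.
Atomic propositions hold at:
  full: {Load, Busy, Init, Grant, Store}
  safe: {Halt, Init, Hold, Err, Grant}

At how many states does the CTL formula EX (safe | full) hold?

9

Sat(safe | full) = {Halt, Load, Busy, Init, Hold, Err, Grant, Store}
Sat(EX (safe | full)) = {s : some successor in {Halt, Load, Busy, Init, Hold, Err, Grant, Store}} = {Req, Halt, Busy, Init, Sync, Hold, Err, Grant, Store}
|Sat(EX (safe | full))| = |{Req, Halt, Busy, Init, Sync, Hold, Err, Grant, Store}| = 9.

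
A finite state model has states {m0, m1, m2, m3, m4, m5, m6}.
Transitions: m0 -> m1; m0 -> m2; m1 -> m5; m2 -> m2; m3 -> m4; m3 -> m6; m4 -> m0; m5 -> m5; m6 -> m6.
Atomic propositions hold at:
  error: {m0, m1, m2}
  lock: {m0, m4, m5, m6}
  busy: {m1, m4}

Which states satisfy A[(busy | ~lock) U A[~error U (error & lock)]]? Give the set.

{m0, m4}

Sat(~lock) = {m1, m2, m3}
Sat(busy | ~lock) = {m1, m2, m3, m4}
Sat(~error) = {m3, m4, m5, m6}
Sat(error & lock) = {m0}
A[~error U (error & lock)]: least fixpoint, start Z0 = Sat((error & lock)) = {m0}, add states in Sat(~error) with every successor in Z. Z1 = {m0, m4}; fixed.
Sat(A[~error U (error & lock)]) = {m0, m4}
A[(busy | ~lock) U A[~error U (error & lock)]]: least fixpoint, start Z0 = Sat(A[~error U (error & lock)]) = {m0, m4}, add states in Sat(busy | ~lock) with every successor in Z. Already a fixed point.
Sat(A[(busy | ~lock) U A[~error U (error & lock)]]) = {m0, m4}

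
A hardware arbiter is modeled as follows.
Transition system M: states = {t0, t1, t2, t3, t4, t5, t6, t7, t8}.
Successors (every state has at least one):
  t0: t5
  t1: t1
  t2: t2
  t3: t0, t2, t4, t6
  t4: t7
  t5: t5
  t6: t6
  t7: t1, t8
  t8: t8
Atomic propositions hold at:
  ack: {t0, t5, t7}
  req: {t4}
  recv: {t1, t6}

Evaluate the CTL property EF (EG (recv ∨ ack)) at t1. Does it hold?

Yes

Sat(recv ∨ ack) = {t0, t1, t5, t6, t7}
EG (recv ∨ ack): greatest fixpoint, start Z0 = {t0, t1, t5, t6, t7}, keep only states in Sat with some successor in Z. Already a fixed point.
Sat(EG (recv ∨ ack)) = {t0, t1, t5, t6, t7}
EF (EG (recv ∨ ack)): least fixpoint, start Z0 = {t0, t1, t5, t6, t7}, add states with some successor in Z. Z1 = {t0, t1, t3, t4, t5, t6, t7}; fixed.
Sat(EF (EG (recv ∨ ack))) = {t0, t1, t3, t4, t5, t6, t7}
t1 ∈ Sat(EF (EG (recv ∨ ack))) = {t0, t1, t3, t4, t5, t6, t7}, so the formula holds at t1.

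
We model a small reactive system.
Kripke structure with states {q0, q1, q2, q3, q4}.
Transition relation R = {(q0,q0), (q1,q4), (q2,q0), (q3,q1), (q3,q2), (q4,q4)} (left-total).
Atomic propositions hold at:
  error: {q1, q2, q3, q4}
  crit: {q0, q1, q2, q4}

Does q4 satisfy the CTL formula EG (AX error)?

Sat(AX error) = {s : every successor in {q1, q2, q3, q4}} = {q1, q3, q4}
EG (AX error): greatest fixpoint, start Z0 = {q1, q3, q4}, keep only states in Sat with some successor in Z. Already a fixed point.
Sat(EG (AX error)) = {q1, q3, q4}
q4 ∈ Sat(EG (AX error)) = {q1, q3, q4}, so the formula holds at q4.

Yes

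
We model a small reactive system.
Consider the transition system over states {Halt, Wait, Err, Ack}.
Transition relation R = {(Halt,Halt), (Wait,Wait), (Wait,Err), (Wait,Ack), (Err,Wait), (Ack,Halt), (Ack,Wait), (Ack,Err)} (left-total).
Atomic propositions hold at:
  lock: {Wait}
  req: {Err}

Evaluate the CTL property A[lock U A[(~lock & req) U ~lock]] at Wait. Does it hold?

No

Sat(~lock) = {Halt, Err, Ack}
Sat(~lock & req) = {Err}
A[(~lock & req) U ~lock]: least fixpoint, start Z0 = Sat(~lock) = {Halt, Err, Ack}, add states in Sat(~lock & req) with every successor in Z. Already a fixed point.
Sat(A[(~lock & req) U ~lock]) = {Halt, Err, Ack}
A[lock U A[(~lock & req) U ~lock]]: least fixpoint, start Z0 = Sat(A[(~lock & req) U ~lock]) = {Halt, Err, Ack}, add states in Sat(lock) with every successor in Z. Already a fixed point.
Sat(A[lock U A[(~lock & req) U ~lock]]) = {Halt, Err, Ack}
Wait ∉ Sat(A[lock U A[(~lock & req) U ~lock]]) = {Halt, Err, Ack}, so the formula does not hold at Wait.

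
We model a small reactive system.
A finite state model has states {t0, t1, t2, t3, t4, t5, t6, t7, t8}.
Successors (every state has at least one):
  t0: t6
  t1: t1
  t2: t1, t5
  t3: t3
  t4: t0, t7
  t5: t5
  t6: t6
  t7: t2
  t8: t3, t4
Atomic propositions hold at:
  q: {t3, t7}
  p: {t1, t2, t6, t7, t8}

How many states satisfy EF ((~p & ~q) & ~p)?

Sat(~p) = {t0, t3, t4, t5}
Sat(~q) = {t0, t1, t2, t4, t5, t6, t8}
Sat(~p & ~q) = {t0, t4, t5}
Sat((~p & ~q) & ~p) = {t0, t4, t5}
EF ((~p & ~q) & ~p): least fixpoint, start Z0 = {t0, t4, t5}, add states with some successor in Z. Z1 = {t0, t2, t4, t5, t8}; Z2 = {t0, t2, t4, t5, t7, t8}; fixed.
Sat(EF ((~p & ~q) & ~p)) = {t0, t2, t4, t5, t7, t8}
|Sat(EF ((~p & ~q) & ~p))| = |{t0, t2, t4, t5, t7, t8}| = 6.

6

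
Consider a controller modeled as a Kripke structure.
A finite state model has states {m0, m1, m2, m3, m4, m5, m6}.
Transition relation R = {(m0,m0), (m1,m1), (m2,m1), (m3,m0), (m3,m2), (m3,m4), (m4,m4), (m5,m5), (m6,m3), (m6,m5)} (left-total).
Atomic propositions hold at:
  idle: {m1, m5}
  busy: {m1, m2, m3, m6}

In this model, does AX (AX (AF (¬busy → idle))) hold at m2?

Sat(¬busy) = {m0, m4, m5}
Sat(¬busy → idle) = {m1, m2, m3, m5, m6}
AF (¬busy → idle): least fixpoint, start Z0 = {m1, m2, m3, m5, m6}, add states with every successor in Z. Already a fixed point.
Sat(AF (¬busy → idle)) = {m1, m2, m3, m5, m6}
Sat(AX (AF (¬busy → idle))) = {s : every successor in {m1, m2, m3, m5, m6}} = {m1, m2, m5, m6}
Sat(AX (AX (AF (¬busy → idle)))) = {s : every successor in {m1, m2, m5, m6}} = {m1, m2, m5}
m2 ∈ Sat(AX (AX (AF (¬busy → idle)))) = {m1, m2, m5}, so the formula holds at m2.

Yes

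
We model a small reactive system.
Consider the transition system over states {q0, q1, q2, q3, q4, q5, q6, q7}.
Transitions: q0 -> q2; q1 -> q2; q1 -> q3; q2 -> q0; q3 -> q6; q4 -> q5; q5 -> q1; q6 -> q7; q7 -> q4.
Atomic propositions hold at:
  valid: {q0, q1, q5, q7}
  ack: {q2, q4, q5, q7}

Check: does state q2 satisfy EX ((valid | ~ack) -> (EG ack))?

Sat(~ack) = {q0, q1, q3, q6}
Sat(valid | ~ack) = {q0, q1, q3, q5, q6, q7}
EG ack: greatest fixpoint, start Z0 = {q2, q4, q5, q7}, keep only states in Sat with some successor in Z. Z1 = {q4, q7}; Z2 = {q7}; Z3 = ∅; fixed.
Sat(EG ack) = ∅
Sat((valid | ~ack) -> (EG ack)) = {q2, q4}
Sat(EX ((valid | ~ack) -> (EG ack))) = {s : some successor in {q2, q4}} = {q0, q1, q7}
q2 ∉ Sat(EX ((valid | ~ack) -> (EG ack))) = {q0, q1, q7}, so the formula does not hold at q2.

No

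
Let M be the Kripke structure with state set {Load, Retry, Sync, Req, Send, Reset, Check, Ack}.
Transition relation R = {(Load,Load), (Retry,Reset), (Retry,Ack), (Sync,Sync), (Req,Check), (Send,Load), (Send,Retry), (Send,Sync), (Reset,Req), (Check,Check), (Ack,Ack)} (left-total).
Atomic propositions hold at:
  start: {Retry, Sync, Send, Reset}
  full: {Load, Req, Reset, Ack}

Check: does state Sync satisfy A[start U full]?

A[start U full]: least fixpoint, start Z0 = Sat(full) = {Load, Req, Reset, Ack}, add states in Sat(start) with every successor in Z. Z1 = {Load, Retry, Req, Reset, Ack}; fixed.
Sat(A[start U full]) = {Load, Retry, Req, Reset, Ack}
Sync ∉ Sat(A[start U full]) = {Load, Retry, Req, Reset, Ack}, so the formula does not hold at Sync.

No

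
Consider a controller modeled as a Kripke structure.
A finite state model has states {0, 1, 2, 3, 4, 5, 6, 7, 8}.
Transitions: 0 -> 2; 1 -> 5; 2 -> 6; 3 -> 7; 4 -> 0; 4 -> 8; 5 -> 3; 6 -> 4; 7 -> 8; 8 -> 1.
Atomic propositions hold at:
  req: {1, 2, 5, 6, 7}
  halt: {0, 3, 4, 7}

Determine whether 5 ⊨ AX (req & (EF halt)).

No

EF halt: least fixpoint, start Z0 = {0, 3, 4, 7}, add states with some successor in Z. Z1 = {0, 3, 4, 5, 6, 7}; Z2 = {0, 1, 2, 3, 4, 5, 6, 7}; Z3 = {0, 1, 2, 3, 4, 5, 6, 7, 8}; fixed.
Sat(EF halt) = {0, 1, 2, 3, 4, 5, 6, 7, 8}
Sat(req & (EF halt)) = {1, 2, 5, 6, 7}
Sat(AX (req & (EF halt))) = {s : every successor in {1, 2, 5, 6, 7}} = {0, 1, 2, 3, 8}
5 ∉ Sat(AX (req & (EF halt))) = {0, 1, 2, 3, 8}, so the formula does not hold at 5.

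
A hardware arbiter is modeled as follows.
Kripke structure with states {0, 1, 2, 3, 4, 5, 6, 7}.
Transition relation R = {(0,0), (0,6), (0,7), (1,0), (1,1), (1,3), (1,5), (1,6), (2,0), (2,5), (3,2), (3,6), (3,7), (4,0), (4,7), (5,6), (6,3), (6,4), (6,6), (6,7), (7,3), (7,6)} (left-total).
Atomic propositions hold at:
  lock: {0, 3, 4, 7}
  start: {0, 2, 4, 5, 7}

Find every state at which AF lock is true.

{0, 3, 4, 7}

AF lock: least fixpoint, start Z0 = {0, 3, 4, 7}, add states with every successor in Z. Already a fixed point.
Sat(AF lock) = {0, 3, 4, 7}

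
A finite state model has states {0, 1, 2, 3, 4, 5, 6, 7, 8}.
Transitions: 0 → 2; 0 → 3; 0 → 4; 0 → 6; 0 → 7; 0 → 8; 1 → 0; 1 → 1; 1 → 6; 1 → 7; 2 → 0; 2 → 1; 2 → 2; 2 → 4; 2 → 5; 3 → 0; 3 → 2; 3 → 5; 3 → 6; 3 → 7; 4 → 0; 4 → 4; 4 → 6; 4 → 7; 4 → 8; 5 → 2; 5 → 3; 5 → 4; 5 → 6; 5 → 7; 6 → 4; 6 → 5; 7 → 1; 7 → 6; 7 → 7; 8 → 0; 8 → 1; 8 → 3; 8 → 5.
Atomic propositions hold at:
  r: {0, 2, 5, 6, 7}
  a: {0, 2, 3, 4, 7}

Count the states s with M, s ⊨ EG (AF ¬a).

4

Sat(¬a) = {1, 5, 6, 8}
AF ¬a: least fixpoint, start Z0 = {1, 5, 6, 8}, add states with every successor in Z. Already a fixed point.
Sat(AF ¬a) = {1, 5, 6, 8}
EG (AF ¬a): greatest fixpoint, start Z0 = {1, 5, 6, 8}, keep only states in Sat with some successor in Z. Already a fixed point.
Sat(EG (AF ¬a)) = {1, 5, 6, 8}
|Sat(EG (AF ¬a))| = |{1, 5, 6, 8}| = 4.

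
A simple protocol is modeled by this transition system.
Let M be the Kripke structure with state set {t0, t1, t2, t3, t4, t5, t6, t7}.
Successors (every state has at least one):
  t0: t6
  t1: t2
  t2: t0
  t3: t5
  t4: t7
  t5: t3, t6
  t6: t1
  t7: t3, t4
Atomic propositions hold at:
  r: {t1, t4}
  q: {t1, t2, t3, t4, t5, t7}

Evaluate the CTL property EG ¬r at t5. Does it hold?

Sat(¬r) = {t0, t2, t3, t5, t6, t7}
EG ¬r: greatest fixpoint, start Z0 = {t0, t2, t3, t5, t6, t7}, keep only states in Sat with some successor in Z. Z1 = {t0, t2, t3, t5, t7}; Z2 = {t2, t3, t5, t7}; Z3 = {t3, t5, t7}; fixed.
Sat(EG ¬r) = {t3, t5, t7}
t5 ∈ Sat(EG ¬r) = {t3, t5, t7}, so the formula holds at t5.

Yes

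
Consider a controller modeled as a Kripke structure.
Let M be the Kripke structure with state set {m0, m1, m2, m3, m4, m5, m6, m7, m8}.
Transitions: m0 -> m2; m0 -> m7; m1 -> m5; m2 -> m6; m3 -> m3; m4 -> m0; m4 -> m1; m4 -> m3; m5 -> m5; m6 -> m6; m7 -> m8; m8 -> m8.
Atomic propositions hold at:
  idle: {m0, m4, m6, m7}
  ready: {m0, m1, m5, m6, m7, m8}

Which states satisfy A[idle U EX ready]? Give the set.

{m0, m1, m2, m4, m5, m6, m7, m8}

Sat(EX ready) = {s : some successor in {m0, m1, m5, m6, m7, m8}} = {m0, m1, m2, m4, m5, m6, m7, m8}
A[idle U EX ready]: least fixpoint, start Z0 = Sat(EX ready) = {m0, m1, m2, m4, m5, m6, m7, m8}, add states in Sat(idle) with every successor in Z. Already a fixed point.
Sat(A[idle U EX ready]) = {m0, m1, m2, m4, m5, m6, m7, m8}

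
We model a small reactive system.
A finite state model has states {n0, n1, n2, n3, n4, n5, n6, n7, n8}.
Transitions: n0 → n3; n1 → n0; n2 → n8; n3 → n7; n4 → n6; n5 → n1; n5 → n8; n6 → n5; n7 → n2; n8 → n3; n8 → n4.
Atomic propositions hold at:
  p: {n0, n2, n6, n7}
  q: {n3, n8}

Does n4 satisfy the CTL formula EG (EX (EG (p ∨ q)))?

No

Sat(p ∨ q) = {n0, n2, n3, n6, n7, n8}
EG (p ∨ q): greatest fixpoint, start Z0 = {n0, n2, n3, n6, n7, n8}, keep only states in Sat with some successor in Z. Z1 = {n0, n2, n3, n7, n8}; fixed.
Sat(EG (p ∨ q)) = {n0, n2, n3, n7, n8}
Sat(EX (EG (p ∨ q))) = {s : some successor in {n0, n2, n3, n7, n8}} = {n0, n1, n2, n3, n5, n7, n8}
EG (EX (EG (p ∨ q))): greatest fixpoint, start Z0 = {n0, n1, n2, n3, n5, n7, n8}, keep only states in Sat with some successor in Z. Already a fixed point.
Sat(EG (EX (EG (p ∨ q)))) = {n0, n1, n2, n3, n5, n7, n8}
n4 ∉ Sat(EG (EX (EG (p ∨ q)))) = {n0, n1, n2, n3, n5, n7, n8}, so the formula does not hold at n4.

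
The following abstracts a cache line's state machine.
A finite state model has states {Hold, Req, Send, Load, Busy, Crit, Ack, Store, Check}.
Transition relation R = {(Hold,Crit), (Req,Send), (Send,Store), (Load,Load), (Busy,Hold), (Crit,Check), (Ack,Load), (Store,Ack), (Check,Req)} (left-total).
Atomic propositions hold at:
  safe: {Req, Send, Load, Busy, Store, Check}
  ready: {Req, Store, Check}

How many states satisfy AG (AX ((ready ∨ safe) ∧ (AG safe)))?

2

Sat(ready ∨ safe) = {Req, Send, Load, Busy, Store, Check}
AG safe: greatest fixpoint, start Z0 = {Req, Send, Load, Busy, Store, Check}, keep only states in Sat with every successor in Z. Z1 = {Req, Send, Load, Check}; Z2 = {Req, Load, Check}; Z3 = {Load, Check}; Z4 = {Load}; fixed.
Sat(AG safe) = {Load}
Sat((ready ∨ safe) ∧ (AG safe)) = {Load}
Sat(AX ((ready ∨ safe) ∧ (AG safe))) = {s : every successor in {Load}} = {Load, Ack}
AG (AX ((ready ∨ safe) ∧ (AG safe))): greatest fixpoint, start Z0 = {Load, Ack}, keep only states in Sat with every successor in Z. Already a fixed point.
Sat(AG (AX ((ready ∨ safe) ∧ (AG safe)))) = {Load, Ack}
|Sat(AG (AX ((ready ∨ safe) ∧ (AG safe))))| = |{Load, Ack}| = 2.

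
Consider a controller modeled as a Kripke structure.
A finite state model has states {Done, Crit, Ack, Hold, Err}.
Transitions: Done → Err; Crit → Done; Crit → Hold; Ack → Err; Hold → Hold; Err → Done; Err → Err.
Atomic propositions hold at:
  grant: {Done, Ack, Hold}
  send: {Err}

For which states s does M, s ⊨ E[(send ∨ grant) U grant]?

Sat(send ∨ grant) = {Done, Ack, Hold, Err}
E[(send ∨ grant) U grant]: least fixpoint, start Z0 = Sat(grant) = {Done, Ack, Hold}, add states in Sat(send ∨ grant) with some successor in Z. Z1 = {Done, Ack, Hold, Err}; fixed.
Sat(E[(send ∨ grant) U grant]) = {Done, Ack, Hold, Err}

{Done, Ack, Hold, Err}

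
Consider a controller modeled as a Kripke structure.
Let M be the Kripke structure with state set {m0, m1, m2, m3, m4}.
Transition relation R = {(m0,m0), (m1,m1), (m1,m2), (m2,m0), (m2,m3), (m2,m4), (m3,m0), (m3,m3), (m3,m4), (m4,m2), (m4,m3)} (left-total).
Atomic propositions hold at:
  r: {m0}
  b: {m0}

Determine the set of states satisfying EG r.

{m0}

EG r: greatest fixpoint, start Z0 = {m0}, keep only states in Sat with some successor in Z. Already a fixed point.
Sat(EG r) = {m0}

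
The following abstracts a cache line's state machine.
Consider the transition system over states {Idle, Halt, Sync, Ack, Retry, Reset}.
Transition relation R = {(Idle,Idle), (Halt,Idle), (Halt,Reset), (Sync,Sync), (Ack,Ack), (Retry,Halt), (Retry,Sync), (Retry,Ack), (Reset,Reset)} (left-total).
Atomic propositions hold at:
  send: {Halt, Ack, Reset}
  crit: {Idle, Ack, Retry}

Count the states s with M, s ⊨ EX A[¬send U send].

Sat(¬send) = {Idle, Sync, Retry}
A[¬send U send]: least fixpoint, start Z0 = Sat(send) = {Halt, Ack, Reset}, add states in Sat(¬send) with every successor in Z. Already a fixed point.
Sat(A[¬send U send]) = {Halt, Ack, Reset}
Sat(EX A[¬send U send]) = {s : some successor in {Halt, Ack, Reset}} = {Halt, Ack, Retry, Reset}
|Sat(EX A[¬send U send])| = |{Halt, Ack, Retry, Reset}| = 4.

4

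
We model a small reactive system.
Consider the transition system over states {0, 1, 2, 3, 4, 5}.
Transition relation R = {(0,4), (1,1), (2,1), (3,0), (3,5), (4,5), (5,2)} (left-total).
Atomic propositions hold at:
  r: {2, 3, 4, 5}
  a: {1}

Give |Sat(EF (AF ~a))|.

Sat(~a) = {0, 2, 3, 4, 5}
AF ~a: least fixpoint, start Z0 = {0, 2, 3, 4, 5}, add states with every successor in Z. Already a fixed point.
Sat(AF ~a) = {0, 2, 3, 4, 5}
EF (AF ~a): least fixpoint, start Z0 = {0, 2, 3, 4, 5}, add states with some successor in Z. Already a fixed point.
Sat(EF (AF ~a)) = {0, 2, 3, 4, 5}
|Sat(EF (AF ~a))| = |{0, 2, 3, 4, 5}| = 5.

5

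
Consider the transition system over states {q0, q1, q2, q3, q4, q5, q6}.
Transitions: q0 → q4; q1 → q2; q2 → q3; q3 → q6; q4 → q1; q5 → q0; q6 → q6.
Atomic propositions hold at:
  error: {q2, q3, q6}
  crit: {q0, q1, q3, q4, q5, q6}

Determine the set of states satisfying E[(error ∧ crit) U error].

Sat(error ∧ crit) = {q3, q6}
E[(error ∧ crit) U error]: least fixpoint, start Z0 = Sat(error) = {q2, q3, q6}, add states in Sat(error ∧ crit) with some successor in Z. Already a fixed point.
Sat(E[(error ∧ crit) U error]) = {q2, q3, q6}

{q2, q3, q6}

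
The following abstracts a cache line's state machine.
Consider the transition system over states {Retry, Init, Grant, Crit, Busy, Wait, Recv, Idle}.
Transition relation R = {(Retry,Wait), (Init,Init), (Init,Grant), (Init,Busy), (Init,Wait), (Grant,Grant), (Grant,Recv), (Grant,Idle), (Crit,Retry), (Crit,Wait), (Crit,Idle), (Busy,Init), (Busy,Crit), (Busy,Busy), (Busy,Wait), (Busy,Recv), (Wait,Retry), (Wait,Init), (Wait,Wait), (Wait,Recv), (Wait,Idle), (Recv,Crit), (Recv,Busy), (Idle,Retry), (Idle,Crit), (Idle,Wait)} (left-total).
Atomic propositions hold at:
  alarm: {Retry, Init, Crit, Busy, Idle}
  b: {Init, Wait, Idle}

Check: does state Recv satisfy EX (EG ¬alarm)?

Sat(¬alarm) = {Grant, Wait, Recv}
EG ¬alarm: greatest fixpoint, start Z0 = {Grant, Wait, Recv}, keep only states in Sat with some successor in Z. Z1 = {Grant, Wait}; fixed.
Sat(EG ¬alarm) = {Grant, Wait}
Sat(EX (EG ¬alarm)) = {s : some successor in {Grant, Wait}} = {Retry, Init, Grant, Crit, Busy, Wait, Idle}
Recv ∉ Sat(EX (EG ¬alarm)) = {Retry, Init, Grant, Crit, Busy, Wait, Idle}, so the formula does not hold at Recv.

No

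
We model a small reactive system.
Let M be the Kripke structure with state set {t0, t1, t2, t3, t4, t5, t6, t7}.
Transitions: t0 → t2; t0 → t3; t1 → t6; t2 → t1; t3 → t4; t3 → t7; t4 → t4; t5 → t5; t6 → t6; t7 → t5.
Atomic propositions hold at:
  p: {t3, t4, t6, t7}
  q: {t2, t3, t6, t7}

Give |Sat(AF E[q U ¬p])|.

Sat(¬p) = {t0, t1, t2, t5}
E[q U ¬p]: least fixpoint, start Z0 = Sat(¬p) = {t0, t1, t2, t5}, add states in Sat(q) with some successor in Z. Z1 = {t0, t1, t2, t5, t7}; Z2 = {t0, t1, t2, t3, t5, t7}; fixed.
Sat(E[q U ¬p]) = {t0, t1, t2, t3, t5, t7}
AF E[q U ¬p]: least fixpoint, start Z0 = {t0, t1, t2, t3, t5, t7}, add states with every successor in Z. Already a fixed point.
Sat(AF E[q U ¬p]) = {t0, t1, t2, t3, t5, t7}
|Sat(AF E[q U ¬p])| = |{t0, t1, t2, t3, t5, t7}| = 6.

6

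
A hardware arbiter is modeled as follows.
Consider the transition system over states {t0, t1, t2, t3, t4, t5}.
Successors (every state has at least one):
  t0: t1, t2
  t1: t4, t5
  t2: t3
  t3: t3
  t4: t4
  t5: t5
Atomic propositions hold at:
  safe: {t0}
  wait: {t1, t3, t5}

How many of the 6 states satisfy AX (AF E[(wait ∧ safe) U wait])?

Sat(wait ∧ safe) = ∅
E[(wait ∧ safe) U wait]: least fixpoint, start Z0 = Sat(wait) = {t1, t3, t5}, add states in Sat(wait ∧ safe) with some successor in Z. Already a fixed point.
Sat(E[(wait ∧ safe) U wait]) = {t1, t3, t5}
AF E[(wait ∧ safe) U wait]: least fixpoint, start Z0 = {t1, t3, t5}, add states with every successor in Z. Z1 = {t1, t2, t3, t5}; Z2 = {t0, t1, t2, t3, t5}; fixed.
Sat(AF E[(wait ∧ safe) U wait]) = {t0, t1, t2, t3, t5}
Sat(AX (AF E[(wait ∧ safe) U wait])) = {s : every successor in {t0, t1, t2, t3, t5}} = {t0, t2, t3, t5}
|Sat(AX (AF E[(wait ∧ safe) U wait]))| = |{t0, t2, t3, t5}| = 4.

4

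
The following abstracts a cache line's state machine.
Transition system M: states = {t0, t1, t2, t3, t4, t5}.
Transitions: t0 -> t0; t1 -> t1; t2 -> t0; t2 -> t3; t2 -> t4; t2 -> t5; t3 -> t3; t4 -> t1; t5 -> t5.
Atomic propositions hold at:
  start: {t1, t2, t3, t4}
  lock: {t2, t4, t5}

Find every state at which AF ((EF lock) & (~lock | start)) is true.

EF lock: least fixpoint, start Z0 = {t2, t4, t5}, add states with some successor in Z. Already a fixed point.
Sat(EF lock) = {t2, t4, t5}
Sat(~lock) = {t0, t1, t3}
Sat(~lock | start) = {t0, t1, t2, t3, t4}
Sat((EF lock) & (~lock | start)) = {t2, t4}
AF ((EF lock) & (~lock | start)): least fixpoint, start Z0 = {t2, t4}, add states with every successor in Z. Already a fixed point.
Sat(AF ((EF lock) & (~lock | start))) = {t2, t4}

{t2, t4}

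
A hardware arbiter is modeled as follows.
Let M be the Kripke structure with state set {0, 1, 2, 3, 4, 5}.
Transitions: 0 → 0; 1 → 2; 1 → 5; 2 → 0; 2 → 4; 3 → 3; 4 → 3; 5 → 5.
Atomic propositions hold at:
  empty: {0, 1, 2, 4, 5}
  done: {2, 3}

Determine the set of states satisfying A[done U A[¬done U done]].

{2, 3, 4}

Sat(¬done) = {0, 1, 4, 5}
A[¬done U done]: least fixpoint, start Z0 = Sat(done) = {2, 3}, add states in Sat(¬done) with every successor in Z. Z1 = {2, 3, 4}; fixed.
Sat(A[¬done U done]) = {2, 3, 4}
A[done U A[¬done U done]]: least fixpoint, start Z0 = Sat(A[¬done U done]) = {2, 3, 4}, add states in Sat(done) with every successor in Z. Already a fixed point.
Sat(A[done U A[¬done U done]]) = {2, 3, 4}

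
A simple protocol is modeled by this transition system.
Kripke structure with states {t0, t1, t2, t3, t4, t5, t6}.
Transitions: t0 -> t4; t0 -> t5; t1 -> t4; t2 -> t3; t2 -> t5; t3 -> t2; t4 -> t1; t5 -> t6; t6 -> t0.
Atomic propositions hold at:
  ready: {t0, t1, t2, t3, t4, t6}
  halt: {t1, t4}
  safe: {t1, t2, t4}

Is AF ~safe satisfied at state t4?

Sat(~safe) = {t0, t3, t5, t6}
AF ~safe: least fixpoint, start Z0 = {t0, t3, t5, t6}, add states with every successor in Z. Z1 = {t0, t2, t3, t5, t6}; fixed.
Sat(AF ~safe) = {t0, t2, t3, t5, t6}
t4 ∉ Sat(AF ~safe) = {t0, t2, t3, t5, t6}, so the formula does not hold at t4.

No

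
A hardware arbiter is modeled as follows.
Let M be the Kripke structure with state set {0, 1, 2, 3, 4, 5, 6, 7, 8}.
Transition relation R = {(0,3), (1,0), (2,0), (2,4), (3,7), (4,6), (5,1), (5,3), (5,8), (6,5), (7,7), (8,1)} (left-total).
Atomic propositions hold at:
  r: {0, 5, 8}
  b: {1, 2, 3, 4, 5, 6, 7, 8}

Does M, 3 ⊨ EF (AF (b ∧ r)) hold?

No

Sat(b ∧ r) = {5, 8}
AF (b ∧ r): least fixpoint, start Z0 = {5, 8}, add states with every successor in Z. Z1 = {5, 6, 8}; Z2 = {4, 5, 6, 8}; fixed.
Sat(AF (b ∧ r)) = {4, 5, 6, 8}
EF (AF (b ∧ r)): least fixpoint, start Z0 = {4, 5, 6, 8}, add states with some successor in Z. Z1 = {2, 4, 5, 6, 8}; fixed.
Sat(EF (AF (b ∧ r))) = {2, 4, 5, 6, 8}
3 ∉ Sat(EF (AF (b ∧ r))) = {2, 4, 5, 6, 8}, so the formula does not hold at 3.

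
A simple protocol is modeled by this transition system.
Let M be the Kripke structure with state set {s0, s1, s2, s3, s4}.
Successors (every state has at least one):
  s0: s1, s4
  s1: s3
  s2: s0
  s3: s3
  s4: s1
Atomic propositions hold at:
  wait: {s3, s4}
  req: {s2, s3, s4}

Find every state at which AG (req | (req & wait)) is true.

Sat(req & wait) = {s3, s4}
Sat(req | (req & wait)) = {s2, s3, s4}
AG (req | (req & wait)): greatest fixpoint, start Z0 = {s2, s3, s4}, keep only states in Sat with every successor in Z. Z1 = {s3}; fixed.
Sat(AG (req | (req & wait))) = {s3}

{s3}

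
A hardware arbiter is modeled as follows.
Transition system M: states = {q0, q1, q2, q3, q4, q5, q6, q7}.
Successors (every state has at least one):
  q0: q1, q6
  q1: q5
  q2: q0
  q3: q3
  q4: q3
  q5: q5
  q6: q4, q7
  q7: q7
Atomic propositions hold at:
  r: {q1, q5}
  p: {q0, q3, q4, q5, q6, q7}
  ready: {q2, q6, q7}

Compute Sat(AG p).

AG p: greatest fixpoint, start Z0 = {q0, q3, q4, q5, q6, q7}, keep only states in Sat with every successor in Z. Z1 = {q3, q4, q5, q6, q7}; fixed.
Sat(AG p) = {q3, q4, q5, q6, q7}

{q3, q4, q5, q6, q7}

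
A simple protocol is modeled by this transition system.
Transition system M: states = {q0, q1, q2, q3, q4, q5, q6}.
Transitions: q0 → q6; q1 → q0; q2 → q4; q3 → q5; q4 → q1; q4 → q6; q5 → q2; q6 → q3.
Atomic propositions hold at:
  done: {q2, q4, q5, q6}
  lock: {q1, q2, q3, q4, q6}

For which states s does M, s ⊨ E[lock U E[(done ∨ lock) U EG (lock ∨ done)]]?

{q2, q3, q4, q5, q6}

Sat(done ∨ lock) = {q1, q2, q3, q4, q5, q6}
Sat(lock ∨ done) = {q1, q2, q3, q4, q5, q6}
EG (lock ∨ done): greatest fixpoint, start Z0 = {q1, q2, q3, q4, q5, q6}, keep only states in Sat with some successor in Z. Z1 = {q2, q3, q4, q5, q6}; fixed.
Sat(EG (lock ∨ done)) = {q2, q3, q4, q5, q6}
E[(done ∨ lock) U EG (lock ∨ done)]: least fixpoint, start Z0 = Sat(EG (lock ∨ done)) = {q2, q3, q4, q5, q6}, add states in Sat(done ∨ lock) with some successor in Z. Already a fixed point.
Sat(E[(done ∨ lock) U EG (lock ∨ done)]) = {q2, q3, q4, q5, q6}
E[lock U E[(done ∨ lock) U EG (lock ∨ done)]]: least fixpoint, start Z0 = Sat(E[(done ∨ lock) U EG (lock ∨ done)]) = {q2, q3, q4, q5, q6}, add states in Sat(lock) with some successor in Z. Already a fixed point.
Sat(E[lock U E[(done ∨ lock) U EG (lock ∨ done)]]) = {q2, q3, q4, q5, q6}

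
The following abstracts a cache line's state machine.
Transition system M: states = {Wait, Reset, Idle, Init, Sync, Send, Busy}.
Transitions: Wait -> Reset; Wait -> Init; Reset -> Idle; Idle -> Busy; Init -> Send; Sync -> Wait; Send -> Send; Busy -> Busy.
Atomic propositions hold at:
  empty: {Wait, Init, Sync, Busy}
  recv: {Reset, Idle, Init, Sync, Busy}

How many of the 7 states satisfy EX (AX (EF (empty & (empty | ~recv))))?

5

Sat(~recv) = {Wait, Send}
Sat(empty | ~recv) = {Wait, Init, Sync, Send, Busy}
Sat(empty & (empty | ~recv)) = {Wait, Init, Sync, Busy}
EF (empty & (empty | ~recv)): least fixpoint, start Z0 = {Wait, Init, Sync, Busy}, add states with some successor in Z. Z1 = {Wait, Idle, Init, Sync, Busy}; Z2 = {Wait, Reset, Idle, Init, Sync, Busy}; fixed.
Sat(EF (empty & (empty | ~recv))) = {Wait, Reset, Idle, Init, Sync, Busy}
Sat(AX (EF (empty & (empty | ~recv)))) = {s : every successor in {Wait, Reset, Idle, Init, Sync, Busy}} = {Wait, Reset, Idle, Sync, Busy}
Sat(EX (AX (EF (empty & (empty | ~recv))))) = {s : some successor in {Wait, Reset, Idle, Sync, Busy}} = {Wait, Reset, Idle, Sync, Busy}
|Sat(EX (AX (EF (empty & (empty | ~recv)))))| = |{Wait, Reset, Idle, Sync, Busy}| = 5.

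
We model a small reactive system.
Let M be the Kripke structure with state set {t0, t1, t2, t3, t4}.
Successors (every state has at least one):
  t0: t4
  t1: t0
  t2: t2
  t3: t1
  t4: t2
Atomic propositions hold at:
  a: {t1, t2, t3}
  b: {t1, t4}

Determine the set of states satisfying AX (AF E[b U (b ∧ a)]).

{t3}

Sat(b ∧ a) = {t1}
E[b U (b ∧ a)]: least fixpoint, start Z0 = Sat((b ∧ a)) = {t1}, add states in Sat(b) with some successor in Z. Already a fixed point.
Sat(E[b U (b ∧ a)]) = {t1}
AF E[b U (b ∧ a)]: least fixpoint, start Z0 = {t1}, add states with every successor in Z. Z1 = {t1, t3}; fixed.
Sat(AF E[b U (b ∧ a)]) = {t1, t3}
Sat(AX (AF E[b U (b ∧ a)])) = {s : every successor in {t1, t3}} = {t3}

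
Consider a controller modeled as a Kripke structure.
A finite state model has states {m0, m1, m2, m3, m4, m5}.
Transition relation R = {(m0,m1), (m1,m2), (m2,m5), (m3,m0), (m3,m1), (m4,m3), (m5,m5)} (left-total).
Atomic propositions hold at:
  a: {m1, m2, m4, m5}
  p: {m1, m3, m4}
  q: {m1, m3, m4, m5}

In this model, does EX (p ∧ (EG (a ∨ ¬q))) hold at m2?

No

Sat(¬q) = {m0, m2}
Sat(a ∨ ¬q) = {m0, m1, m2, m4, m5}
EG (a ∨ ¬q): greatest fixpoint, start Z0 = {m0, m1, m2, m4, m5}, keep only states in Sat with some successor in Z. Z1 = {m0, m1, m2, m5}; fixed.
Sat(EG (a ∨ ¬q)) = {m0, m1, m2, m5}
Sat(p ∧ (EG (a ∨ ¬q))) = {m1}
Sat(EX (p ∧ (EG (a ∨ ¬q)))) = {s : some successor in {m1}} = {m0, m3}
m2 ∉ Sat(EX (p ∧ (EG (a ∨ ¬q)))) = {m0, m3}, so the formula does not hold at m2.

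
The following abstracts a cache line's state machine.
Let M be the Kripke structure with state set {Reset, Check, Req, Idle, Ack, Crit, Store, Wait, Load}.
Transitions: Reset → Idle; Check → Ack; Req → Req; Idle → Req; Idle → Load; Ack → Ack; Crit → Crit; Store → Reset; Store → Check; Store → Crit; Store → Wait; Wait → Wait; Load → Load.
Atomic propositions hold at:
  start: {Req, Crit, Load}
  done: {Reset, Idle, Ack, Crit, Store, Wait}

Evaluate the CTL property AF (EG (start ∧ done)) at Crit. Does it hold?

Yes

Sat(start ∧ done) = {Crit}
EG (start ∧ done): greatest fixpoint, start Z0 = {Crit}, keep only states in Sat with some successor in Z. Already a fixed point.
Sat(EG (start ∧ done)) = {Crit}
AF (EG (start ∧ done)): least fixpoint, start Z0 = {Crit}, add states with every successor in Z. Already a fixed point.
Sat(AF (EG (start ∧ done))) = {Crit}
Crit ∈ Sat(AF (EG (start ∧ done))) = {Crit}, so the formula holds at Crit.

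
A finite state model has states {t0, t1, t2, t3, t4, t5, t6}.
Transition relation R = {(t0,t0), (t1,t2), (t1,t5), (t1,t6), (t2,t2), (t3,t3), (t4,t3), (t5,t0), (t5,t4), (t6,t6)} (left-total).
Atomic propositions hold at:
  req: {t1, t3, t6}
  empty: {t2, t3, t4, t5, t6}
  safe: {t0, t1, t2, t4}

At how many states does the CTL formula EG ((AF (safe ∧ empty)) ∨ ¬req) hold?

3

Sat(safe ∧ empty) = {t2, t4}
AF (safe ∧ empty): least fixpoint, start Z0 = {t2, t4}, add states with every successor in Z. Already a fixed point.
Sat(AF (safe ∧ empty)) = {t2, t4}
Sat(¬req) = {t0, t2, t4, t5}
Sat((AF (safe ∧ empty)) ∨ ¬req) = {t0, t2, t4, t5}
EG ((AF (safe ∧ empty)) ∨ ¬req): greatest fixpoint, start Z0 = {t0, t2, t4, t5}, keep only states in Sat with some successor in Z. Z1 = {t0, t2, t5}; fixed.
Sat(EG ((AF (safe ∧ empty)) ∨ ¬req)) = {t0, t2, t5}
|Sat(EG ((AF (safe ∧ empty)) ∨ ¬req))| = |{t0, t2, t5}| = 3.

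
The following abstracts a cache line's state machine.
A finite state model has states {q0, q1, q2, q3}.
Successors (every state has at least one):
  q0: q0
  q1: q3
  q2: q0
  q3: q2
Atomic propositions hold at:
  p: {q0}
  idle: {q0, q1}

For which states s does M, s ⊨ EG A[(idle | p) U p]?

Sat(idle | p) = {q0, q1}
A[(idle | p) U p]: least fixpoint, start Z0 = Sat(p) = {q0}, add states in Sat(idle | p) with every successor in Z. Already a fixed point.
Sat(A[(idle | p) U p]) = {q0}
EG A[(idle | p) U p]: greatest fixpoint, start Z0 = {q0}, keep only states in Sat with some successor in Z. Already a fixed point.
Sat(EG A[(idle | p) U p]) = {q0}

{q0}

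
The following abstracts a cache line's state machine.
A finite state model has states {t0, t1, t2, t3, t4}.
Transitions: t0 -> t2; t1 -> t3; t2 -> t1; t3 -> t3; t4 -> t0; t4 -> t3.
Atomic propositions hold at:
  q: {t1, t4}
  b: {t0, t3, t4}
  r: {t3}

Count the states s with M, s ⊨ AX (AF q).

AF q: least fixpoint, start Z0 = {t1, t4}, add states with every successor in Z. Z1 = {t1, t2, t4}; Z2 = {t0, t1, t2, t4}; fixed.
Sat(AF q) = {t0, t1, t2, t4}
Sat(AX (AF q)) = {s : every successor in {t0, t1, t2, t4}} = {t0, t2}
|Sat(AX (AF q))| = |{t0, t2}| = 2.

2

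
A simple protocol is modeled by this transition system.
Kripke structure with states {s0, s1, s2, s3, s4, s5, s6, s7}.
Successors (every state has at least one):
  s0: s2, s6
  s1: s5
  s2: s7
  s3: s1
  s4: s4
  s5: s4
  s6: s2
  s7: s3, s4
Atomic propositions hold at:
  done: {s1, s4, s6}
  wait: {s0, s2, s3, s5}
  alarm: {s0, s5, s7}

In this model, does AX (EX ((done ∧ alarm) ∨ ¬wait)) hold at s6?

Yes

Sat(done ∧ alarm) = ∅
Sat(¬wait) = {s1, s4, s6, s7}
Sat((done ∧ alarm) ∨ ¬wait) = {s1, s4, s6, s7}
Sat(EX ((done ∧ alarm) ∨ ¬wait)) = {s : some successor in {s1, s4, s6, s7}} = {s0, s2, s3, s4, s5, s7}
Sat(AX (EX ((done ∧ alarm) ∨ ¬wait))) = {s : every successor in {s0, s2, s3, s4, s5, s7}} = {s1, s2, s4, s5, s6, s7}
s6 ∈ Sat(AX (EX ((done ∧ alarm) ∨ ¬wait))) = {s1, s2, s4, s5, s6, s7}, so the formula holds at s6.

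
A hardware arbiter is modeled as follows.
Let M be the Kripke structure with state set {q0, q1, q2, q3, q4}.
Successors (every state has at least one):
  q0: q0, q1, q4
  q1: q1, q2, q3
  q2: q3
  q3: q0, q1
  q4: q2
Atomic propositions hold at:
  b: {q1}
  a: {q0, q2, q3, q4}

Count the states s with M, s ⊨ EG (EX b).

Sat(EX b) = {s : some successor in {q1}} = {q0, q1, q3}
EG (EX b): greatest fixpoint, start Z0 = {q0, q1, q3}, keep only states in Sat with some successor in Z. Already a fixed point.
Sat(EG (EX b)) = {q0, q1, q3}
|Sat(EG (EX b))| = |{q0, q1, q3}| = 3.

3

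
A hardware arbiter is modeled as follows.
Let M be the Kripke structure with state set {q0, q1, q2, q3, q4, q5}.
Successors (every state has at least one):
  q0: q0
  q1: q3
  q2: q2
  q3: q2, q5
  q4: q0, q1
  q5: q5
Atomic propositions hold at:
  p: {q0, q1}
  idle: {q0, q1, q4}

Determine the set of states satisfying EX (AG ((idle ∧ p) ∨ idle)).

Sat(idle ∧ p) = {q0, q1}
Sat((idle ∧ p) ∨ idle) = {q0, q1, q4}
AG ((idle ∧ p) ∨ idle): greatest fixpoint, start Z0 = {q0, q1, q4}, keep only states in Sat with every successor in Z. Z1 = {q0, q4}; Z2 = {q0}; fixed.
Sat(AG ((idle ∧ p) ∨ idle)) = {q0}
Sat(EX (AG ((idle ∧ p) ∨ idle))) = {s : some successor in {q0}} = {q0, q4}

{q0, q4}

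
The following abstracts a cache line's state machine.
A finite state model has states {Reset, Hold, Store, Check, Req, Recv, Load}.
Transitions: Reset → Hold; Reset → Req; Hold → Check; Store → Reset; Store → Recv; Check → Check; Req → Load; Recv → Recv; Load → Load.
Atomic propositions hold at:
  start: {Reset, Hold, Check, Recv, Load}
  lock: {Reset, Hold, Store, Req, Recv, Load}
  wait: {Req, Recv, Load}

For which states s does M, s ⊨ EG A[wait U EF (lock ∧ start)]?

Sat(lock ∧ start) = {Reset, Hold, Recv, Load}
EF (lock ∧ start): least fixpoint, start Z0 = {Reset, Hold, Recv, Load}, add states with some successor in Z. Z1 = {Reset, Hold, Store, Req, Recv, Load}; fixed.
Sat(EF (lock ∧ start)) = {Reset, Hold, Store, Req, Recv, Load}
A[wait U EF (lock ∧ start)]: least fixpoint, start Z0 = Sat(EF (lock ∧ start)) = {Reset, Hold, Store, Req, Recv, Load}, add states in Sat(wait) with every successor in Z. Already a fixed point.
Sat(A[wait U EF (lock ∧ start)]) = {Reset, Hold, Store, Req, Recv, Load}
EG A[wait U EF (lock ∧ start)]: greatest fixpoint, start Z0 = {Reset, Hold, Store, Req, Recv, Load}, keep only states in Sat with some successor in Z. Z1 = {Reset, Store, Req, Recv, Load}; fixed.
Sat(EG A[wait U EF (lock ∧ start)]) = {Reset, Store, Req, Recv, Load}

{Reset, Store, Req, Recv, Load}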